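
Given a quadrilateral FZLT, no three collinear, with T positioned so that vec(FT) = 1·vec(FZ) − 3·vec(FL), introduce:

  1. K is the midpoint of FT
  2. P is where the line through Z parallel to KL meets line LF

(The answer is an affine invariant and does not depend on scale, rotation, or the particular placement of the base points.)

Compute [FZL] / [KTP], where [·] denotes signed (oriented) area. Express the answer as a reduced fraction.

[FZL]:[KTP] = 2/5

Choose coordinates F = (0, 0), Z = (1, 0), L = (0, 1), T = (1, -3).
1. K is the midpoint of FT ⇒ K = (1/2, -3/2)
2. P is where the line through Z parallel to KL meets line LF ⇒ P = (0, 5)
2·[FZL] = 1, 2·[KTP] = 5/2
[FZL]:[KTP] = 1:5/2 = 2/5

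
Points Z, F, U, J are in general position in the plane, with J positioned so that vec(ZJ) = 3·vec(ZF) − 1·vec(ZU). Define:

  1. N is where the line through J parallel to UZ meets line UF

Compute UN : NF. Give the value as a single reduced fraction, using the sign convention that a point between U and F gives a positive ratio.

Work in coordinates with Z = (0, 0), F = (1, 0), U = (0, 1), J = (3, -1).
1. N is where the line through J parallel to UZ meets line UF ⇒ N = (3, -2)
N = U + t·(F−U) with t = 3, so UN:NF = t:(1−t) = 3:-2

UN:NF = -3/2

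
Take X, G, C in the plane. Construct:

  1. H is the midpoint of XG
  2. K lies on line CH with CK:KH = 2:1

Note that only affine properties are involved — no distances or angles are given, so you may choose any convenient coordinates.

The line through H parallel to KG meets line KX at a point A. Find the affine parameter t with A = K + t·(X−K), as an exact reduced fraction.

Work in coordinates with X = (0, 0), G = (1, 0), C = (0, 1).
1. H is the midpoint of XG ⇒ H = (1/2, 0)
2. K lies on line CH with CK:KH = 2:1 ⇒ K = (1/3, 1/3)
through H parallel to KG: direction (2/3, -1/3); meets KX at A = (1/6, 1/6)
A = K + t·(X−K) with t = 1/2

t = 1/2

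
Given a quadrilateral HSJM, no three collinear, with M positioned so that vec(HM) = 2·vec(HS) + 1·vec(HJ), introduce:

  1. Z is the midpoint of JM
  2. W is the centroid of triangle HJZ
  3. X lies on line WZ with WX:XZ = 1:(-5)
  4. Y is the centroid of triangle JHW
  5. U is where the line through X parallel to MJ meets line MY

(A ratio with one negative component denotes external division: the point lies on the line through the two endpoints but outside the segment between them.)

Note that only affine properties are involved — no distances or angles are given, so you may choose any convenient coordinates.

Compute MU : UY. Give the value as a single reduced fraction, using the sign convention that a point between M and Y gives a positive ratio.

MU:UY = 15

Set H = (0, 0), S = (1, 0), J = (0, 1), M = (2, 1); any affine frame gives the same invariant.
1. Z is the midpoint of JM ⇒ Z = (1, 1)
2. W is the centroid of triangle HJZ ⇒ W = (1/3, 2/3)
3. X lies on line WZ with WX:XZ = 1:(-5) ⇒ X = (1/6, 7/12)
4. Y is the centroid of triangle JHW ⇒ Y = (1/9, 5/9)
5. U is where the line through X parallel to MJ meets line MY ⇒ U = (11/48, 7/12)
U = M + t·(Y−M) with t = 15/16, so MU:UY = t:(1−t) = 15/16:1/16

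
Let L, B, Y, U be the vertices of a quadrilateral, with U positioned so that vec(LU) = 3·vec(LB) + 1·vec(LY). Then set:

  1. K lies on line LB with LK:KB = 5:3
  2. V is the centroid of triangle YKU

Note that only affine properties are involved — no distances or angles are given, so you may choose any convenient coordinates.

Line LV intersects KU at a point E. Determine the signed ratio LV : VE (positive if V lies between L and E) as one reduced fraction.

LV:VE = -3/8

Set L = (0, 0), B = (1, 0), Y = (0, 1), U = (3, 1); any affine frame gives the same invariant.
1. K lies on line LB with LK:KB = 5:3 ⇒ K = (5/8, 0)
2. V is the centroid of triangle YKU ⇒ V = (29/24, 2/3)
line LV meets KU at E = (-145/72, -10/9)
V = L + t·(E−L) with t = -3/5, so LV:VE = -3/5:8/5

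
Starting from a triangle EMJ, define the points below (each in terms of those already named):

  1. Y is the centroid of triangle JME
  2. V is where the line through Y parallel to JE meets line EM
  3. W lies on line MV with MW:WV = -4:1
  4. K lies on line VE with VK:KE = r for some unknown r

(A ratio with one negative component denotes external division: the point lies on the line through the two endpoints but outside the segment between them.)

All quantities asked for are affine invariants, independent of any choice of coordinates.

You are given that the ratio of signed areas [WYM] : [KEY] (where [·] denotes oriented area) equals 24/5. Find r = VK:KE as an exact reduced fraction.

Assign E = (0, 0), M = (1, 0), J = (0, 1) — the answer is frame-independent, so this choice is without loss of generality.
1. Y is the centroid of triangle JME ⇒ Y = (1/3, 1/3)
2. V is where the line through Y parallel to JE meets line EM ⇒ V = (1/3, 0)
3. W lies on line MV with MW:WV = -4:1 ⇒ W = (1/9, 0)
4. With VK:KE = r, write λ = r/(r+1) so K = V + λ·(E−V); K is affine-linear in λ
Every point depending on K is an affine combination of K and λ-independent points, so each such coordinate is linear in λ; the λ² term in each signed area is a multiple of (E−V)×(E−V) = 0, so 2·[WYM] and 2·[KEY] are each linear in λ. Evaluating at λ=0 and λ=1:
  2·[WYM] = -8/27,   2·[KEY] = 1/9·λ − 1/9
So [WYM]:[KEY] = (-8/27) / (1/9·λ − 1/9). Setting this equal to 24/5:
  -8/27 = 24/5·(1/9·λ − 1/9)  ⇒  λ = 4/9
Then r = λ/(1−λ) = (4/9)/(5/9) = 4/5. Check: with r = 4/5, K = (5/27, 0) and [WYM]:[KEY] = 24/5 as required.

r = 4/5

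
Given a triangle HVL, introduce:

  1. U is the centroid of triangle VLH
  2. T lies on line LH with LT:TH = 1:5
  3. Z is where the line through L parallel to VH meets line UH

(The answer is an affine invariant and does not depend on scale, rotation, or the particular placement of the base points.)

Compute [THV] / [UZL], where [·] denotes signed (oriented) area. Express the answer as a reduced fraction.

Set H = (0, 0), V = (1, 0), L = (0, 1); any affine frame gives the same invariant.
1. U is the centroid of triangle VLH ⇒ U = (1/3, 1/3)
2. T lies on line LH with LT:TH = 1:5 ⇒ T = (0, 5/6)
3. Z is where the line through L parallel to VH meets line UH ⇒ Z = (1, 1)
2·[THV] = 5/6, 2·[UZL] = 2/3
[THV]:[UZL] = 5/6:2/3 = 5/4

[THV]:[UZL] = 5/4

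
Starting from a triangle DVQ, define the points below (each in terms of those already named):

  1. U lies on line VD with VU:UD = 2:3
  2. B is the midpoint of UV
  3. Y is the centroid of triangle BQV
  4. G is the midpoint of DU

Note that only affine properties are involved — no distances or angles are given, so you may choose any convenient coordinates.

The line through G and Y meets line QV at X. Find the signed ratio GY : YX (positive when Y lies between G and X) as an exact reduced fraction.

Choose coordinates D = (0, 0), V = (1, 0), Q = (0, 1).
1. U lies on line VD with VU:UD = 2:3 ⇒ U = (3/5, 0)
2. B is the midpoint of UV ⇒ B = (4/5, 0)
3. Y is the centroid of triangle BQV ⇒ Y = (3/5, 1/3)
4. G is the midpoint of DU ⇒ G = (3/10, 0)
line GY meets QV at X = (12/19, 7/19)
Y = G + t·(X−G) with t = 19/21, so GY:YX = 19/21:2/21

GY:YX = 19/2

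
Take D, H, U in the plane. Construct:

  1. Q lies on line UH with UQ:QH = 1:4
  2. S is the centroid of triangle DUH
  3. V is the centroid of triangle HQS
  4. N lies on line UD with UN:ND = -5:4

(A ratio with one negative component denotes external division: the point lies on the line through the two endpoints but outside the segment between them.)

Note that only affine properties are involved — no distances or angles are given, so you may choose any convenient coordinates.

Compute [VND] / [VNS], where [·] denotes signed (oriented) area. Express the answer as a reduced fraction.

Set D = (0, 0), H = (1, 0), U = (0, 1); any affine frame gives the same invariant.
1. Q lies on line UH with UQ:QH = 1:4 ⇒ Q = (1/5, 4/5)
2. S is the centroid of triangle DUH ⇒ S = (1/3, 1/3)
3. V is the centroid of triangle HQS ⇒ V = (23/45, 17/45)
4. N lies on line UD with UN:ND = -5:4 ⇒ N = (0, -4)
2·[VND] = -92/45, 2·[VNS] = -34/45
[VND]:[VNS] = -92/45:-34/45 = 46/17

[VND]:[VNS] = 46/17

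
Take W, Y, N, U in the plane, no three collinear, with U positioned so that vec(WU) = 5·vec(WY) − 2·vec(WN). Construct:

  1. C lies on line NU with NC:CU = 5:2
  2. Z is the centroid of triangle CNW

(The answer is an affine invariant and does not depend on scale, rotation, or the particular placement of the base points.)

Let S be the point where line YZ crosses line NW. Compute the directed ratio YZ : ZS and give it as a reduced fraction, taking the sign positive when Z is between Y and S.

YZ:ZS = -4/25

Set W = (0, 0), Y = (1, 0), N = (0, 1), U = (5, -2); any affine frame gives the same invariant.
1. C lies on line NU with NC:CU = 5:2 ⇒ C = (25/7, -8/7)
2. Z is the centroid of triangle CNW ⇒ Z = (25/21, -1/21)
line YZ meets NW at S = (0, 1/4)
Z = Y + t·(S−Y) with t = -4/21, so YZ:ZS = -4/21:25/21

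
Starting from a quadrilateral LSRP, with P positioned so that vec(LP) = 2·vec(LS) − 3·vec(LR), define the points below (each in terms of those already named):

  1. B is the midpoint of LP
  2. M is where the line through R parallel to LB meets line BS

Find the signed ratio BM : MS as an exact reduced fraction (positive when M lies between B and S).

Assign L = (0, 0), S = (1, 0), R = (0, 1), P = (2, -3) — the answer is frame-independent, so this choice is without loss of generality.
1. B is the midpoint of LP ⇒ B = (1, -3/2)
2. M is where the line through R parallel to LB meets line BS ⇒ M = (1, -1/2)
M = B + t·(S−B) with t = 2/3, so BM:MS = t:(1−t) = 2/3:1/3

BM:MS = 2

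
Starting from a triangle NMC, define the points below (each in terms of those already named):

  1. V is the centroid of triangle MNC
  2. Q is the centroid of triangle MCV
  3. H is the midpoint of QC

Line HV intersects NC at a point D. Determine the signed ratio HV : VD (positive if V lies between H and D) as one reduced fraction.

HV:VD = -1/3

Assign N = (0, 0), M = (1, 0), C = (0, 1) — the answer is frame-independent, so this choice is without loss of generality.
1. V is the centroid of triangle MNC ⇒ V = (1/3, 1/3)
2. Q is the centroid of triangle MCV ⇒ Q = (4/9, 4/9)
3. H is the midpoint of QC ⇒ H = (2/9, 13/18)
line HV meets NC at D = (0, 3/2)
V = H + t·(D−H) with t = -1/2, so HV:VD = -1/2:3/2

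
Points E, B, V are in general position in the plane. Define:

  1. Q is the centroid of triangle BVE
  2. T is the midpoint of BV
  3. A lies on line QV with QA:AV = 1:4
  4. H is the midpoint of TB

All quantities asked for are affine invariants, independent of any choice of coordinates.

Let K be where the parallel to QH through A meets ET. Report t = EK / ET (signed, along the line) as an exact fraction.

Assign E = (0, 0), B = (1, 0), V = (0, 1) — the answer is frame-independent, so this choice is without loss of generality.
1. Q is the centroid of triangle BVE ⇒ Q = (1/3, 1/3)
2. T is the midpoint of BV ⇒ T = (1/2, 1/2)
3. A lies on line QV with QA:AV = 1:4 ⇒ A = (4/15, 7/15)
4. H is the midpoint of TB ⇒ H = (3/4, 1/4)
through A parallel to QH: direction (5/12, -1/12); meets ET at K = (13/30, 13/30)
K = E + t·(T−E) with t = 13/15

t = 13/15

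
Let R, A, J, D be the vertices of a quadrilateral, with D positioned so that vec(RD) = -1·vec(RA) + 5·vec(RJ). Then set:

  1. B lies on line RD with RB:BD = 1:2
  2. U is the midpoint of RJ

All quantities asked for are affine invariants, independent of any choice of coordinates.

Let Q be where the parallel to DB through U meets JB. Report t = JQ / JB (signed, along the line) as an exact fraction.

t = 1/2

Assign R = (0, 0), A = (1, 0), J = (0, 1), D = (-1, 5) — the answer is frame-independent, so this choice is without loss of generality.
1. B lies on line RD with RB:BD = 1:2 ⇒ B = (-1/3, 5/3)
2. U is the midpoint of RJ ⇒ U = (0, 1/2)
through U parallel to DB: direction (2/3, -10/3); meets JB at Q = (-1/6, 4/3)
Q = J + t·(B−J) with t = 1/2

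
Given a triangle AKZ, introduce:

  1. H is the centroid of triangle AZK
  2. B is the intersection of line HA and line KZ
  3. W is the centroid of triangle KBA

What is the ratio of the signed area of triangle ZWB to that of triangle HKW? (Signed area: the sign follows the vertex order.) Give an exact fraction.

Set A = (0, 0), K = (1, 0), Z = (0, 1); any affine frame gives the same invariant.
1. H is the centroid of triangle AZK ⇒ H = (1/3, 1/3)
2. B is the intersection of line HA and line KZ ⇒ B = (1/2, 1/2)
3. W is the centroid of triangle KBA ⇒ W = (1/2, 1/6)
2·[ZWB] = 1/6, 2·[HKW] = -1/18
[ZWB]:[HKW] = 1/6:-1/18 = -3

[ZWB]:[HKW] = -3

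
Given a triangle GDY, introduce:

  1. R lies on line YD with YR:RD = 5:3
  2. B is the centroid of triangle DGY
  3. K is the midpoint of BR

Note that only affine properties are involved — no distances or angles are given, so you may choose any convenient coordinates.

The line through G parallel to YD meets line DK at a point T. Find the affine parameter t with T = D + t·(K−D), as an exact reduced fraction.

t = 6

Assign G = (0, 0), D = (1, 0), Y = (0, 1) — the answer is frame-independent, so this choice is without loss of generality.
1. R lies on line YD with YR:RD = 5:3 ⇒ R = (5/8, 3/8)
2. B is the centroid of triangle DGY ⇒ B = (1/3, 1/3)
3. K is the midpoint of BR ⇒ K = (23/48, 17/48)
through G parallel to YD: direction (1, -1); meets DK at T = (-17/8, 17/8)
T = D + t·(K−D) with t = 6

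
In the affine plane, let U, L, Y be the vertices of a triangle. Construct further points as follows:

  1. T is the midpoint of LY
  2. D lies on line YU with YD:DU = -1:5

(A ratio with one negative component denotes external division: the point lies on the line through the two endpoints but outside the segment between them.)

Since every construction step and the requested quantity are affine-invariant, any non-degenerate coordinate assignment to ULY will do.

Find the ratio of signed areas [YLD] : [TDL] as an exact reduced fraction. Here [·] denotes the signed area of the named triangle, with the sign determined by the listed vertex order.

Choose coordinates U = (0, 0), L = (1, 0), Y = (0, 1).
1. T is the midpoint of LY ⇒ T = (1/2, 1/2)
2. D lies on line YU with YD:DU = -1:5 ⇒ D = (0, 5/4)
2·[YLD] = 1/4, 2·[TDL] = -1/8
[YLD]:[TDL] = 1/4:-1/8 = -2

[YLD]:[TDL] = -2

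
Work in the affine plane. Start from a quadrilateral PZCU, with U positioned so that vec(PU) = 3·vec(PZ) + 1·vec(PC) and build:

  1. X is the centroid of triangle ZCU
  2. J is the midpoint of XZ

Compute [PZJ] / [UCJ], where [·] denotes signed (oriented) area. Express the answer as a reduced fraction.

Choose coordinates P = (0, 0), Z = (1, 0), C = (0, 1), U = (3, 1).
1. X is the centroid of triangle ZCU ⇒ X = (4/3, 2/3)
2. J is the midpoint of XZ ⇒ J = (7/6, 1/3)
2·[PZJ] = 1/3, 2·[UCJ] = 2
[PZJ]:[UCJ] = 1/3:2 = 1/6

[PZJ]:[UCJ] = 1/6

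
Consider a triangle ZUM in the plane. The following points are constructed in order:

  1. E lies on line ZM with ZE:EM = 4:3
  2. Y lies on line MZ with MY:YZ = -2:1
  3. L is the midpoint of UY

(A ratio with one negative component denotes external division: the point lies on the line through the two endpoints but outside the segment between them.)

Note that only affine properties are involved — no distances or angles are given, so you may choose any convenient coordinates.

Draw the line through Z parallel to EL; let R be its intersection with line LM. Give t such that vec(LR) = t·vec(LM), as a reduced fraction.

t = -4/3

Choose coordinates Z = (0, 0), U = (1, 0), M = (0, 1).
1. E lies on line ZM with ZE:EM = 4:3 ⇒ E = (0, 4/7)
2. Y lies on line MZ with MY:YZ = -2:1 ⇒ Y = (0, -1)
3. L is the midpoint of UY ⇒ L = (1/2, -1/2)
through Z parallel to EL: direction (1/2, -15/14); meets LM at R = (7/6, -5/2)
R = L + t·(M−L) with t = -4/3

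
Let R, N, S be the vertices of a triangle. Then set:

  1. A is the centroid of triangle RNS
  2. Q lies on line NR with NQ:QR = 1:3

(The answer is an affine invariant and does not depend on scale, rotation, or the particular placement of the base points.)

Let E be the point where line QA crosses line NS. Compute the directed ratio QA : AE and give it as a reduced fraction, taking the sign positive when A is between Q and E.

QA:AE = -1/4

Set R = (0, 0), N = (1, 0), S = (0, 1); any affine frame gives the same invariant.
1. A is the centroid of triangle RNS ⇒ A = (1/3, 1/3)
2. Q lies on line NR with NQ:QR = 1:3 ⇒ Q = (3/4, 0)
line QA meets NS at E = (2, -1)
A = Q + t·(E−Q) with t = -1/3, so QA:AE = -1/3:4/3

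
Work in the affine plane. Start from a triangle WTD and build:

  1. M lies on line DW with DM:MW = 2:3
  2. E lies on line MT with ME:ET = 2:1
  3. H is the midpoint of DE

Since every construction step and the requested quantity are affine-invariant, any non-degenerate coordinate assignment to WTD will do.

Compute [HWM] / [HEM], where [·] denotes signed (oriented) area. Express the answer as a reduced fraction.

Work in coordinates with W = (0, 0), T = (1, 0), D = (0, 1).
1. M lies on line DW with DM:MW = 2:3 ⇒ M = (0, 3/5)
2. E lies on line MT with ME:ET = 2:1 ⇒ E = (2/3, 1/5)
3. H is the midpoint of DE ⇒ H = (1/3, 3/5)
2·[HWM] = -1/5, 2·[HEM] = -2/15
[HWM]:[HEM] = -1/5:-2/15 = 3/2

[HWM]:[HEM] = 3/2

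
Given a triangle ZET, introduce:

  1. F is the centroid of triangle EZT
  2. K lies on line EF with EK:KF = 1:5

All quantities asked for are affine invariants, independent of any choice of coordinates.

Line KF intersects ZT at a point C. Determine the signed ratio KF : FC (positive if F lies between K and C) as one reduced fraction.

Set Z = (0, 0), E = (1, 0), T = (0, 1); any affine frame gives the same invariant.
1. F is the centroid of triangle EZT ⇒ F = (1/3, 1/3)
2. K lies on line EF with EK:KF = 1:5 ⇒ K = (8/9, 1/18)
line KF meets ZT at C = (0, 1/2)
F = K + t·(C−K) with t = 5/8, so KF:FC = 5/8:3/8

KF:FC = 5/3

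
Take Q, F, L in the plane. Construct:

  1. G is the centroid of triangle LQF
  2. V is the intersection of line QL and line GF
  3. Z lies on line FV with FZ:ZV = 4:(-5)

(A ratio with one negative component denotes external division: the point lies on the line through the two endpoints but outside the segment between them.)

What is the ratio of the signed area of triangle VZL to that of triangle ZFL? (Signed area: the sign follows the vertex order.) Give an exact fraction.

Set Q = (0, 0), F = (1, 0), L = (0, 1); any affine frame gives the same invariant.
1. G is the centroid of triangle LQF ⇒ G = (1/3, 1/3)
2. V is the intersection of line QL and line GF ⇒ V = (0, 1/2)
3. Z lies on line FV with FZ:ZV = 4:(-5) ⇒ Z = (5, -2)
2·[VZL] = 5/2, 2·[ZFL] = -2
[VZL]:[ZFL] = 5/2:-2 = -5/4

[VZL]:[ZFL] = -5/4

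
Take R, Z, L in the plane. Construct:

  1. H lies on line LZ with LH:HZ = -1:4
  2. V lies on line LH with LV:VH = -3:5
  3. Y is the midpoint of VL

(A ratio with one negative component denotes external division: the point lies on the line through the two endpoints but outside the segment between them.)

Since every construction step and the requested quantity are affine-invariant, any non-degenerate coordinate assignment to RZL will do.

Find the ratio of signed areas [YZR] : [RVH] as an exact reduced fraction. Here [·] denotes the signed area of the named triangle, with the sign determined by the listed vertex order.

[YZR]:[RVH] = -9/10

Choose coordinates R = (0, 0), Z = (1, 0), L = (0, 1).
1. H lies on line LZ with LH:HZ = -1:4 ⇒ H = (-1/3, 4/3)
2. V lies on line LH with LV:VH = -3:5 ⇒ V = (1/2, 1/2)
3. Y is the midpoint of VL ⇒ Y = (1/4, 3/4)
2·[YZR] = -3/4, 2·[RVH] = 5/6
[YZR]:[RVH] = -3/4:5/6 = -9/10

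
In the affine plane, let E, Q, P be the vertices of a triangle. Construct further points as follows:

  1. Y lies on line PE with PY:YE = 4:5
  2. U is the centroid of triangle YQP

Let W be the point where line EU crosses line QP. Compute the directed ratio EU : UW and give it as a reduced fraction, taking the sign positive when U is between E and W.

EU:UW = 23/4

Assign E = (0, 0), Q = (1, 0), P = (0, 1) — the answer is frame-independent, so this choice is without loss of generality.
1. Y lies on line PE with PY:YE = 4:5 ⇒ Y = (0, 5/9)
2. U is the centroid of triangle YQP ⇒ U = (1/3, 14/27)
line EU meets QP at W = (9/23, 14/23)
U = E + t·(W−E) with t = 23/27, so EU:UW = 23/27:4/27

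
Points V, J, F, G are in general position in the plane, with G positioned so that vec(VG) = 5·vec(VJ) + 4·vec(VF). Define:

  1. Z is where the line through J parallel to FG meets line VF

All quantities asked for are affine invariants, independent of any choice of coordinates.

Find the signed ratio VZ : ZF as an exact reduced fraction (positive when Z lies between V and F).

Assign V = (0, 0), J = (1, 0), F = (0, 1), G = (5, 4) — the answer is frame-independent, so this choice is without loss of generality.
1. Z is where the line through J parallel to FG meets line VF ⇒ Z = (0, -3/5)
Z = V + t·(F−V) with t = -3/5, so VZ:ZF = t:(1−t) = -3/5:8/5

VZ:ZF = -3/8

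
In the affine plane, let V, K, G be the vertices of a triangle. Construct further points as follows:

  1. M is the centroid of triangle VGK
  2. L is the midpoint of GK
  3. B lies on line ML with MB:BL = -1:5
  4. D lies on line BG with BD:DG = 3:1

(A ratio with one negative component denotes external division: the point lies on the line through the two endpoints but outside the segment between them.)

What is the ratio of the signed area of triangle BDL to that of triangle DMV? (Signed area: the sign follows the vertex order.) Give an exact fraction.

Set V = (0, 0), K = (1, 0), G = (0, 1); any affine frame gives the same invariant.
1. M is the centroid of triangle VGK ⇒ M = (1/3, 1/3)
2. L is the midpoint of GK ⇒ L = (1/2, 1/2)
3. B lies on line ML with MB:BL = -1:5 ⇒ B = (7/24, 7/24)
4. D lies on line BG with BD:DG = 3:1 ⇒ D = (7/96, 79/96)
2·[BDL] = -5/32, 2·[DMV] = -1/4
[BDL]:[DMV] = -5/32:-1/4 = 5/8

[BDL]:[DMV] = 5/8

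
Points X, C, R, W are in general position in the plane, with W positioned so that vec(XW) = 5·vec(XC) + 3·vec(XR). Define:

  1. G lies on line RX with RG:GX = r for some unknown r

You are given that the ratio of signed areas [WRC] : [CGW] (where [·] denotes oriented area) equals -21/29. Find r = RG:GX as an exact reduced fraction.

Set X = (0, 0), C = (1, 0), R = (0, 1), W = (5, 3); any affine frame gives the same invariant.
1. With RG:GX = r, write λ = r/(r+1) so G = R + λ·(X−R); G is affine-linear in λ
Every point depending on G is an affine combination of G and λ-independent points, so each such coordinate is linear in λ; the λ² term in each signed area is a multiple of (X−R)×(X−R) = 0, so 2·[WRC] and 2·[CGW] are each linear in λ. Evaluating at λ=0 and λ=1:
  2·[WRC] = 7,   2·[CGW] = 4·λ − 7
So [WRC]:[CGW] = (7) / (4·λ − 7). Setting this equal to -21/29:
  7 = -21/29·(4·λ − 7)  ⇒  λ = -2/3
Then r = λ/(1−λ) = (-2/3)/(5/3) = -2/5. Check: with r = -2/5, G = (0, 5/3) and [WRC]:[CGW] = -21/29 as required.

r = -2/5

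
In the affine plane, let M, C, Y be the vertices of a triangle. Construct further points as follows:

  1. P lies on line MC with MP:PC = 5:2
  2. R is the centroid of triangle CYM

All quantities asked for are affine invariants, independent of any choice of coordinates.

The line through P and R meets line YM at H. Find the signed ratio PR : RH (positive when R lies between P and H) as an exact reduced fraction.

PR:RH = 8/7

Choose coordinates M = (0, 0), C = (1, 0), Y = (0, 1).
1. P lies on line MC with MP:PC = 5:2 ⇒ P = (5/7, 0)
2. R is the centroid of triangle CYM ⇒ R = (1/3, 1/3)
line PR meets YM at H = (0, 5/8)
R = P + t·(H−P) with t = 8/15, so PR:RH = 8/15:7/15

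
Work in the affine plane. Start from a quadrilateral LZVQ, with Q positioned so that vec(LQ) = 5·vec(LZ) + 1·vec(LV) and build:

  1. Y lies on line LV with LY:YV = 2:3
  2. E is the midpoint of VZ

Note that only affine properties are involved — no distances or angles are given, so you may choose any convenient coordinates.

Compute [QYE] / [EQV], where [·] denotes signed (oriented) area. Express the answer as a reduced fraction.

[QYE]:[EQV] = -2/25

Assign L = (0, 0), Z = (1, 0), V = (0, 1), Q = (5, 1) — the answer is frame-independent, so this choice is without loss of generality.
1. Y lies on line LV with LY:YV = 2:3 ⇒ Y = (0, 2/5)
2. E is the midpoint of VZ ⇒ E = (1/2, 1/2)
2·[QYE] = -1/5, 2·[EQV] = 5/2
[QYE]:[EQV] = -1/5:5/2 = -2/25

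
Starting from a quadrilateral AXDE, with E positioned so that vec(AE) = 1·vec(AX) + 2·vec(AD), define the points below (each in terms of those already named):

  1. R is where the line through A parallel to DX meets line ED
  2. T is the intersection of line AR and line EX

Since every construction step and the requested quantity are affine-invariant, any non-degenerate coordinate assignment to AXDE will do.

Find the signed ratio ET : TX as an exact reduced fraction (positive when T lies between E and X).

ET:TX = -3

Assign A = (0, 0), X = (1, 0), D = (0, 1), E = (1, 2) — the answer is frame-independent, so this choice is without loss of generality.
1. R is where the line through A parallel to DX meets line ED ⇒ R = (-1/2, 1/2)
2. T is the intersection of line AR and line EX ⇒ T = (1, -1)
T = E + t·(X−E) with t = 3/2, so ET:TX = t:(1−t) = 3/2:-1/2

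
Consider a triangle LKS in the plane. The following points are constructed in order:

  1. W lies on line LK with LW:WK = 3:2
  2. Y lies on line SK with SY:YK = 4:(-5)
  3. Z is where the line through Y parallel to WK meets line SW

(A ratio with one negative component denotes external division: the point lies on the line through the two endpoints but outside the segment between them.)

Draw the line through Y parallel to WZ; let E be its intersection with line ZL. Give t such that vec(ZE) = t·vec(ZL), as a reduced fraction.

t = 8/3

Assign L = (0, 0), K = (1, 0), S = (0, 1) — the answer is frame-independent, so this choice is without loss of generality.
1. W lies on line LK with LW:WK = 3:2 ⇒ W = (3/5, 0)
2. Y lies on line SK with SY:YK = 4:(-5) ⇒ Y = (-4, 5)
3. Z is where the line through Y parallel to WK meets line SW ⇒ Z = (-12/5, 5)
through Y parallel to WZ: direction (-3, 5); meets ZL at E = (4, -25/3)
E = Z + t·(L−Z) with t = 8/3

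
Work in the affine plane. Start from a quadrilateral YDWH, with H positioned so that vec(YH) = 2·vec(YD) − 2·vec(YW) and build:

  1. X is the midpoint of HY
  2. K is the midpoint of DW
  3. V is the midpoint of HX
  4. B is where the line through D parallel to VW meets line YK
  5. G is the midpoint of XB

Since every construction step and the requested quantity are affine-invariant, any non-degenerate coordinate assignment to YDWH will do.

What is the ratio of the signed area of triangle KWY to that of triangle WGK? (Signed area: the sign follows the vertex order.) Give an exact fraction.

Set Y = (0, 0), D = (1, 0), W = (0, 1), H = (2, -2); any affine frame gives the same invariant.
1. X is the midpoint of HY ⇒ X = (1, -1)
2. K is the midpoint of DW ⇒ K = (1/2, 1/2)
3. V is the midpoint of HX ⇒ V = (3/2, -3/2)
4. B is where the line through D parallel to VW meets line YK ⇒ B = (5/8, 5/8)
5. G is the midpoint of XB ⇒ G = (13/16, -3/16)
2·[KWY] = 1/2, 2·[WGK] = 3/16
[KWY]:[WGK] = 1/2:3/16 = 8/3

[KWY]:[WGK] = 8/3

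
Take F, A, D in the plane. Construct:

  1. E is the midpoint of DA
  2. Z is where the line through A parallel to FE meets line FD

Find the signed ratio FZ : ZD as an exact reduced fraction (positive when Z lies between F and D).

FZ:ZD = -1/2

Assign F = (0, 0), A = (1, 0), D = (0, 1) — the answer is frame-independent, so this choice is without loss of generality.
1. E is the midpoint of DA ⇒ E = (1/2, 1/2)
2. Z is where the line through A parallel to FE meets line FD ⇒ Z = (0, -1)
Z = F + t·(D−F) with t = -1, so FZ:ZD = t:(1−t) = -1:2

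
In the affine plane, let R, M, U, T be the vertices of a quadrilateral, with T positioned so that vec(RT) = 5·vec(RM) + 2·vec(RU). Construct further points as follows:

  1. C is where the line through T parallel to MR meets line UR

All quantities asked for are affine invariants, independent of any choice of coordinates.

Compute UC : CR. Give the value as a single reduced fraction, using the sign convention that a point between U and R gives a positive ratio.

Choose coordinates R = (0, 0), M = (1, 0), U = (0, 1), T = (5, 2).
1. C is where the line through T parallel to MR meets line UR ⇒ C = (0, 2)
C = U + t·(R−U) with t = -1, so UC:CR = t:(1−t) = -1:2

UC:CR = -1/2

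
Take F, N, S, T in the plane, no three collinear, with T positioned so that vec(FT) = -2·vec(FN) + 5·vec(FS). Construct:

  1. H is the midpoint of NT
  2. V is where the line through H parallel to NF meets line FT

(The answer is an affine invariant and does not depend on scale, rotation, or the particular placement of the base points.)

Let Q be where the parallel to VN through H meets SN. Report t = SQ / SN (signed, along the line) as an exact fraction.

t = 7/2

Work in coordinates with F = (0, 0), N = (1, 0), S = (0, 1), T = (-2, 5).
1. H is the midpoint of NT ⇒ H = (-1/2, 5/2)
2. V is where the line through H parallel to NF meets line FT ⇒ V = (-1, 5/2)
through H parallel to VN: direction (2, -5/2); meets SN at Q = (7/2, -5/2)
Q = S + t·(N−S) with t = 7/2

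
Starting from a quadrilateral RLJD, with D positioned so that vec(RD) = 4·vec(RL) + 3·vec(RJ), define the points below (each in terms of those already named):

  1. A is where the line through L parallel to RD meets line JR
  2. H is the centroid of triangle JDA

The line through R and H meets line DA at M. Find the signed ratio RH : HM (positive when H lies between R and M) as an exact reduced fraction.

Work in coordinates with R = (0, 0), L = (1, 0), J = (0, 1), D = (4, 3).
1. A is where the line through L parallel to RD meets line JR ⇒ A = (0, -3/4)
2. H is the centroid of triangle JDA ⇒ H = (4/3, 13/12)
line RH meets DA at M = (6, 39/8)
H = R + t·(M−R) with t = 2/9, so RH:HM = 2/9:7/9

RH:HM = 2/7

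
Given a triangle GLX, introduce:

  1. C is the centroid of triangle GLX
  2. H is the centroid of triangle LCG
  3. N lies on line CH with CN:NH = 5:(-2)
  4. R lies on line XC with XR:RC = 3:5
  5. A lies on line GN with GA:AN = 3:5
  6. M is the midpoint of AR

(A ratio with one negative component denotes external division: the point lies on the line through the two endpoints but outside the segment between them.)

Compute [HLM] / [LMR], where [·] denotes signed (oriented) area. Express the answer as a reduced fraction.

Assign G = (0, 0), L = (1, 0), X = (0, 1) — the answer is frame-independent, so this choice is without loss of generality.
1. C is the centroid of triangle GLX ⇒ C = (1/3, 1/3)
2. H is the centroid of triangle LCG ⇒ H = (4/9, 1/9)
3. N lies on line CH with CN:NH = 5:(-2) ⇒ N = (14/27, -1/27)
4. R lies on line XC with XR:RC = 3:5 ⇒ R = (1/8, 3/4)
5. A lies on line GN with GA:AN = 3:5 ⇒ A = (7/36, -1/72)
6. M is the midpoint of AR ⇒ M = (23/144, 53/144)
2·[HLM] = 1/9, 2·[LMR] = -355/1152
[HLM]:[LMR] = 1/9:-355/1152 = -128/355

[HLM]:[LMR] = -128/355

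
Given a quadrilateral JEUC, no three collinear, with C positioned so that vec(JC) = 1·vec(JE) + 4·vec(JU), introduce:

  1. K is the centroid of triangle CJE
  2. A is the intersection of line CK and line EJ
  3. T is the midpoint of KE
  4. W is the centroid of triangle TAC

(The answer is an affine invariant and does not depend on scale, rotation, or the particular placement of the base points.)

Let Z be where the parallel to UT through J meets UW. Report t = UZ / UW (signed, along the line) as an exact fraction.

Choose coordinates J = (0, 0), E = (1, 0), U = (0, 1), C = (1, 4).
1. K is the centroid of triangle CJE ⇒ K = (2/3, 4/3)
2. A is the intersection of line CK and line EJ ⇒ A = (1/2, 0)
3. T is the midpoint of KE ⇒ T = (5/6, 2/3)
4. W is the centroid of triangle TAC ⇒ W = (7/9, 14/9)
through J parallel to UT: direction (5/6, -1/3); meets UW at Z = (-35/39, 14/39)
Z = U + t·(W−U) with t = -15/13

t = -15/13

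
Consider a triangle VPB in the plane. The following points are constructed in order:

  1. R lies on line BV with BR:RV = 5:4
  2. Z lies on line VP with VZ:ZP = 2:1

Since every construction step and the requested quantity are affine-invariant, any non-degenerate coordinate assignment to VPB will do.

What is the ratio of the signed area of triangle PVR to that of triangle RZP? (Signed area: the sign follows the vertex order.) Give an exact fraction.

[PVR]:[RZP] = -3

Choose coordinates V = (0, 0), P = (1, 0), B = (0, 1).
1. R lies on line BV with BR:RV = 5:4 ⇒ R = (0, 4/9)
2. Z lies on line VP with VZ:ZP = 2:1 ⇒ Z = (2/3, 0)
2·[PVR] = -4/9, 2·[RZP] = 4/27
[PVR]:[RZP] = -4/9:4/27 = -3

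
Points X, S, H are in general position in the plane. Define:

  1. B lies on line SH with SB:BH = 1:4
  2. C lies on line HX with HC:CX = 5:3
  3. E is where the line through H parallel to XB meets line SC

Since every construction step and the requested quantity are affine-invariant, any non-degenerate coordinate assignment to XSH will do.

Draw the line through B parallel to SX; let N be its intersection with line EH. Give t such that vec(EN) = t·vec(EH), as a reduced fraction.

Choose coordinates X = (0, 0), S = (1, 0), H = (0, 1).
1. B lies on line SH with SB:BH = 1:4 ⇒ B = (4/5, 1/5)
2. C lies on line HX with HC:CX = 5:3 ⇒ C = (0, 3/8)
3. E is where the line through H parallel to XB meets line SC ⇒ E = (-1, 3/4)
through B parallel to SX: direction (-1, 0); meets EH at N = (-16/5, 1/5)
N = E + t·(H−E) with t = -11/5

t = -11/5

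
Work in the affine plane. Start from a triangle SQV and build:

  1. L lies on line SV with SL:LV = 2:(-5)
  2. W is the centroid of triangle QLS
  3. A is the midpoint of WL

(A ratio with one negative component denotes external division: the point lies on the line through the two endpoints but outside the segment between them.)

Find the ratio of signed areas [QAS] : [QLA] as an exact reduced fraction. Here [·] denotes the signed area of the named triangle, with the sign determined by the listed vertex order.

Assign S = (0, 0), Q = (1, 0), V = (0, 1) — the answer is frame-independent, so this choice is without loss of generality.
1. L lies on line SV with SL:LV = 2:(-5) ⇒ L = (0, -2/3)
2. W is the centroid of triangle QLS ⇒ W = (1/3, -2/9)
3. A is the midpoint of WL ⇒ A = (1/6, -4/9)
2·[QAS] = -4/9, 2·[QLA] = -1/9
[QAS]:[QLA] = -4/9:-1/9 = 4

[QAS]:[QLA] = 4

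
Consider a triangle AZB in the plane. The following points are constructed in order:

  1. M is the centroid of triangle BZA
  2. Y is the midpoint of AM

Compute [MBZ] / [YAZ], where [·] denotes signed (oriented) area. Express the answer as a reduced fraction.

Assign A = (0, 0), Z = (1, 0), B = (0, 1) — the answer is frame-independent, so this choice is without loss of generality.
1. M is the centroid of triangle BZA ⇒ M = (1/3, 1/3)
2. Y is the midpoint of AM ⇒ Y = (1/6, 1/6)
2·[MBZ] = -1/3, 2·[YAZ] = 1/6
[MBZ]:[YAZ] = -1/3:1/6 = -2

[MBZ]:[YAZ] = -2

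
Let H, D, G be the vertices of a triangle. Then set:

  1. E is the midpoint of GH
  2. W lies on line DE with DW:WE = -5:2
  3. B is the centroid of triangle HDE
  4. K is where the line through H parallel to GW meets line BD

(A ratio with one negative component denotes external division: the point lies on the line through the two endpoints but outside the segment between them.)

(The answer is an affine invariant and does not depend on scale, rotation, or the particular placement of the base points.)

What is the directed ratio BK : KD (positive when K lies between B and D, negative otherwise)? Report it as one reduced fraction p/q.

Set H = (0, 0), D = (1, 0), G = (0, 1); any affine frame gives the same invariant.
1. E is the midpoint of GH ⇒ E = (0, 1/2)
2. W lies on line DE with DW:WE = -5:2 ⇒ W = (-2/3, 5/6)
3. B is the centroid of triangle HDE ⇒ B = (1/3, 1/6)
4. K is where the line through H parallel to GW meets line BD ⇒ K = (1/2, 1/8)
K = B + t·(D−B) with t = 1/4, so BK:KD = t:(1−t) = 1/4:3/4

BK:KD = 1/3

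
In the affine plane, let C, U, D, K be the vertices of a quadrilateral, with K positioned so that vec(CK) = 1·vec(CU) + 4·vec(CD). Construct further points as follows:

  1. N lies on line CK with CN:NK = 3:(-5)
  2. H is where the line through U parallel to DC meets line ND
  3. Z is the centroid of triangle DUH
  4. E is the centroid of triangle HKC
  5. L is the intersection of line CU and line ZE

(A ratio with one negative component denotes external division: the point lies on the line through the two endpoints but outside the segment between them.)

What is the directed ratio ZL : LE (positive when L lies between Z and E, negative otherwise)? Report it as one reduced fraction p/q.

Choose coordinates C = (0, 0), U = (1, 0), D = (0, 1), K = (1, 4).
1. N lies on line CK with CN:NK = 3:(-5) ⇒ N = (-3/2, -6)
2. H is where the line through U parallel to DC meets line ND ⇒ H = (1, 17/3)
3. Z is the centroid of triangle DUH ⇒ Z = (2/3, 20/9)
4. E is the centroid of triangle HKC ⇒ E = (2/3, 29/9)
5. L is the intersection of line CU and line ZE ⇒ L = (2/3, 0)
L = Z + t·(E−Z) with t = -20/9, so ZL:LE = t:(1−t) = -20/9:29/9

ZL:LE = -20/29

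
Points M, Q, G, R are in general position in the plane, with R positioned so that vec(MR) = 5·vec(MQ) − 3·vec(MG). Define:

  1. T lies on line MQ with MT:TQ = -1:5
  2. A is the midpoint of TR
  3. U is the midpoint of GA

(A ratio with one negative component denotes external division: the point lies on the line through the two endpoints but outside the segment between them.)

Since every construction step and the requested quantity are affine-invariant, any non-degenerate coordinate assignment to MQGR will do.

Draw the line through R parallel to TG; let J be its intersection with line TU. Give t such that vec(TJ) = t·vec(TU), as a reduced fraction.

t = 4

Work in coordinates with M = (0, 0), Q = (1, 0), G = (0, 1), R = (5, -3).
1. T lies on line MQ with MT:TQ = -1:5 ⇒ T = (-1/4, 0)
2. A is the midpoint of TR ⇒ A = (19/8, -3/2)
3. U is the midpoint of GA ⇒ U = (19/16, -1/4)
through R parallel to TG: direction (1/4, 1); meets TU at J = (11/2, -1)
J = T + t·(U−T) with t = 4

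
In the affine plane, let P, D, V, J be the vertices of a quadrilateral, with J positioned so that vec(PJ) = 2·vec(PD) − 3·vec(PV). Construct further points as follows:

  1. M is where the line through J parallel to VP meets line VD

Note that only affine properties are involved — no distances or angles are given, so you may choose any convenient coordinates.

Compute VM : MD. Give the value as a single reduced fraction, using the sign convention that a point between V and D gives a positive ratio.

Set P = (0, 0), D = (1, 0), V = (0, 1), J = (2, -3); any affine frame gives the same invariant.
1. M is where the line through J parallel to VP meets line VD ⇒ M = (2, -1)
M = V + t·(D−V) with t = 2, so VM:MD = t:(1−t) = 2:-1

VM:MD = -2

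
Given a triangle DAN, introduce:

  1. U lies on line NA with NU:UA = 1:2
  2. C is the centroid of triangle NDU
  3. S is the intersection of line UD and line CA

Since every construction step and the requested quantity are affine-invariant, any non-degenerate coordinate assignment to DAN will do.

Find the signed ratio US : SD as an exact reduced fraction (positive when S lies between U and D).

US:SD = 2/5

Choose coordinates D = (0, 0), A = (1, 0), N = (0, 1).
1. U lies on line NA with NU:UA = 1:2 ⇒ U = (1/3, 2/3)
2. C is the centroid of triangle NDU ⇒ C = (1/9, 5/9)
3. S is the intersection of line UD and line CA ⇒ S = (5/21, 10/21)
S = U + t·(D−U) with t = 2/7, so US:SD = t:(1−t) = 2/7:5/7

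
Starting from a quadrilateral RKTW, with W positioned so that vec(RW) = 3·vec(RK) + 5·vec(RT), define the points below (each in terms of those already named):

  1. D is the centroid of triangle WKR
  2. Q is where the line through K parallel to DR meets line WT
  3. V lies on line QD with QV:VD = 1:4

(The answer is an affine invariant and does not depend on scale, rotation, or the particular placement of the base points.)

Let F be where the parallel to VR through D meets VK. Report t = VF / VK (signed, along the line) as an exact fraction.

t = 4/83

Assign R = (0, 0), K = (1, 0), T = (0, 1), W = (3, 5) — the answer is frame-independent, so this choice is without loss of generality.
1. D is the centroid of triangle WKR ⇒ D = (4/3, 5/3)
2. Q is where the line through K parallel to DR meets line WT ⇒ Q = (-27, -35)
3. V lies on line QD with QV:VD = 1:4 ⇒ V = (-64/3, -83/3)
through D parallel to VR: direction (64/3, 83/3); meets VK at F = (-5044/249, -79/3)
F = V + t·(K−V) with t = 4/83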